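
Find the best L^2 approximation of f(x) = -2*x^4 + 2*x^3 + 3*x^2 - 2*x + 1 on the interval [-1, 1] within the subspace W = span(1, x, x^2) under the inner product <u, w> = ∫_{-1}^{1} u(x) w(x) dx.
g(x) = 9*x^2/7 - 4*x/5 + 41/35

The best approximation g ∈ W is the orthogonal projection of f onto W. Writing g = a_0 + a_1 x + a_2 x^2, the coefficients solve the normal equations G · a = b where
  G_{ij} = <φ_i, φ_j> and b_i = <f, φ_i>, with φ_0 = 1, φ_1 = x, φ_2 = x^2.
G =
  [2, 0, 2/3]
  [0, 2/3, 0]
  [2/3, 0, 2/5],
b = (16/5, -8/15, 136/105).
Solving gives a_0 = 41/35, a_1 = -4/5, a_2 = 9/7, so
  g(x) = 9*x^2/7 - 4*x/5 + 41/35.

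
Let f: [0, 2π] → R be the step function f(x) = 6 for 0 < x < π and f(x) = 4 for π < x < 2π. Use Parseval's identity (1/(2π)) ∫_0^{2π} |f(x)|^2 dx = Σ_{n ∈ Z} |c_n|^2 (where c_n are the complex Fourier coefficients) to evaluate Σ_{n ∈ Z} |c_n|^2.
Σ |c_n|^2 = 26

Parseval equates the L^2 energy of f (normalised by 1/(2π)) with the ℓ^2 sum of its Fourier coefficients: (1/(2π)) ∫_0^{2π} |f|^2 = Σ |c_n|^2.
Compute the left side: (1/(2π)) [∫_0^π 6^2 dx + ∫_π^{2π} 4^2 dx] = (1/(2π)) · (36π + 16π) = (36 + 16)/2 = 26.
So Σ_{n ∈ Z} |c_n|^2 = 26.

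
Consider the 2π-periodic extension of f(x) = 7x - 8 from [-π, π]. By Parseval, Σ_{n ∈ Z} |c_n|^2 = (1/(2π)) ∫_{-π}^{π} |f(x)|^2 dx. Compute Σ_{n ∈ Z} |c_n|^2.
Σ |c_n|^2 = 49π^2/3 + 64

Expand and integrate term by term over [-π, π]:
  ∫ (7x)^2 dx = 49·(2π^3/3); ∫ 2·7·(-8)·x dx = 0 (odd integrand); ∫ (-8)^2 dx = 64·2π.
So (1/(2π)) ∫_{-π}^{π} (7x - 8)^2 dx = 49π^2/3 + 64 = 49π^2/3 + 64.
Parseval ⇒ Σ |c_n|^2 = 49π^2/3 + 64.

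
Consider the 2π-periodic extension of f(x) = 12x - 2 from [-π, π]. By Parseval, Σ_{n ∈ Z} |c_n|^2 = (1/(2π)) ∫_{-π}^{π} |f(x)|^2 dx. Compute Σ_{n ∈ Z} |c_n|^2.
Σ |c_n|^2 = 48π^2 + 4

Expand and integrate term by term over [-π, π]:
  ∫ (12x)^2 dx = 144·(2π^3/3); ∫ 2·12·(-2)·x dx = 0 (odd integrand); ∫ (-2)^2 dx = 4·2π.
So (1/(2π)) ∫_{-π}^{π} (12x - 2)^2 dx = 144π^2/3 + 4 = 48π^2 + 4.
Parseval ⇒ Σ |c_n|^2 = 48π^2 + 4.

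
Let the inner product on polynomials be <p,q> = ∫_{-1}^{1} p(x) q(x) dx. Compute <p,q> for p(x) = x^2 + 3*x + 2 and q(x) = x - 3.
<p,q> = -12

Expand the product: p(x)·q(x) = x^3 - 7*x - 6.
∫_{-1}^{1} of each monomial x^k gives [2/(k+1) if k even, 0 if k odd]. Integrating term-by-term (or equivalently evaluating the antiderivative F(x) = x^4/4 - 7*x^2/2 - 6*x at the endpoints):
  F(1) − F(−1) = -37/4 − (11/4) = -12.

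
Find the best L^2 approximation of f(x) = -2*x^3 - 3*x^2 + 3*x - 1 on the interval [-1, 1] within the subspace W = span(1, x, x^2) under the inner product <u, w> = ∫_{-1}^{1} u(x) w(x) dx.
g(x) = -3*x^2 + 9*x/5 - 1

The best approximation g ∈ W is the orthogonal projection of f onto W. Writing g = a_0 + a_1 x + a_2 x^2, the coefficients solve the normal equations G · a = b where
  G_{ij} = <φ_i, φ_j> and b_i = <f, φ_i>, with φ_0 = 1, φ_1 = x, φ_2 = x^2.
G =
  [2, 0, 2/3]
  [0, 2/3, 0]
  [2/3, 0, 2/5],
b = (-4, 6/5, -28/15).
Solving gives a_0 = -1, a_1 = 9/5, a_2 = -3, so
  g(x) = -3*x^2 + 9*x/5 - 1.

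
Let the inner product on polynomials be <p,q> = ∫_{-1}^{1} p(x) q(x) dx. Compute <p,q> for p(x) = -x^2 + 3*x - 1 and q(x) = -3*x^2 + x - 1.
<p,q> = 118/15

Expand the product: p(x)·q(x) = 3*x^4 - 10*x^3 + 7*x^2 - 4*x + 1.
∫_{-1}^{1} of each monomial x^k gives [2/(k+1) if k even, 0 if k odd]. Integrating term-by-term (or equivalently evaluating the antiderivative F(x) = 3*x^5/5 - 5*x^4/2 + 7*x^3/3 - 2*x^2 + x at the endpoints):
  F(1) − F(−1) = -17/30 − (-253/30) = 118/15.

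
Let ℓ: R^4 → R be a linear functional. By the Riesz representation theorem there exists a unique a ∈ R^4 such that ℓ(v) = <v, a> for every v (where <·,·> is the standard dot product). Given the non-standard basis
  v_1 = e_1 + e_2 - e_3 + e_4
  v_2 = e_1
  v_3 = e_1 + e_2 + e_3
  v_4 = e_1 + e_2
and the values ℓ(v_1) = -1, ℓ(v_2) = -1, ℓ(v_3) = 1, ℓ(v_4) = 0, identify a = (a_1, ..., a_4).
a = (-1, 1, 1, 0)

Write a = (a_1, ..., a_4) in the standard basis. For each basis vector v_i, ℓ(v_i) = <v_i, a> is a linear equation in the a_j's. Collect the n equations into a matrix system V a = ℓ, where row i of V is v_i (expressed in the standard basis). Since V is invertible (lower-triangular with 1s on the diagonal, up to permutation), solve by back-substitution:
  V =
[[1, 1, -1, 1],
 [1, 0, 0, 0],
 [1, 1, 1, 0],
 [1, 1, 0, 0]]
  V a = (-1, -1, 1, 0)
Solving gives a = (-1, 1, 1, 0).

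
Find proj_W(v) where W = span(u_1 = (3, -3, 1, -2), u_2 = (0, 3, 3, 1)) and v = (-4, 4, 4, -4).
proj_W(v) = (-204/373, 1296/373, 1024/373, 500/373)

Set up U = [u_1 | ... | u_2] ∈ R^(4×2). The projector onto W = col(U) is P = U (U^T U)^(-1) U^T.
Compute U^T U =
  [23, -8]
  [-8, 19],
and U^T v = (-12, 20).
Solve U^T U · c = U^T v for the coefficients: c = (-68/373, 364/373). The projection is proj_W(v) = U c.
Check: (v - proj_W(v)) · u_1 = 0  (should be 0).
Check: (v - proj_W(v)) · u_2 = 0  (should be 0).
Result: proj_W(v) = (-204/373, 1296/373, 1024/373, 500/373).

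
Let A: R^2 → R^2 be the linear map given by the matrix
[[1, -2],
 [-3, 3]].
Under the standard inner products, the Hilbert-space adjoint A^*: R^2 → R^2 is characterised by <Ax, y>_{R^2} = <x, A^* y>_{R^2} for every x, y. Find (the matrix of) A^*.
A^* = A^T =
[[1, -3],
 [-2, 3]]

For real matrices with standard dot products, the defining identity <Ax, y> = <x, A^* y> gives (Ax)^T y = x^T (A^*) y, i.e. x^T A^T y = x^T (A^*) y. Since this holds for all x, y, we must have A^* = A^T. Therefore
A^* =
[[1, -3],
 [-2, 3]].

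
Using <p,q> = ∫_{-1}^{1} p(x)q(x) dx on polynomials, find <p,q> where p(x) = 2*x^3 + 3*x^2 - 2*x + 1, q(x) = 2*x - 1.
<p,q> = -76/15

Expand the product: p(x)·q(x) = 4*x^4 + 4*x^3 - 7*x^2 + 4*x - 1.
∫_{-1}^{1} of each monomial x^k gives [2/(k+1) if k even, 0 if k odd]. Integrating term-by-term (or equivalently evaluating the antiderivative F(x) = 4*x^5/5 + x^4 - 7*x^3/3 + 2*x^2 - x at the endpoints):
  F(1) − F(−1) = 7/15 − (83/15) = -76/15.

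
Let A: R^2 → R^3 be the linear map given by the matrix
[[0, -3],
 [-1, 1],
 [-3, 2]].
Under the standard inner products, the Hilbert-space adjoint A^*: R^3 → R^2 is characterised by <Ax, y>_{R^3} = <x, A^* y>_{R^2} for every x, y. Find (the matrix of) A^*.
A^* = A^T =
[[0, -1, -3],
 [-3, 1, 2]]

For real matrices with standard dot products, the defining identity <Ax, y> = <x, A^* y> gives (Ax)^T y = x^T (A^*) y, i.e. x^T A^T y = x^T (A^*) y. Since this holds for all x, y, we must have A^* = A^T. Therefore
A^* =
[[0, -1, -3],
 [-3, 1, 2]].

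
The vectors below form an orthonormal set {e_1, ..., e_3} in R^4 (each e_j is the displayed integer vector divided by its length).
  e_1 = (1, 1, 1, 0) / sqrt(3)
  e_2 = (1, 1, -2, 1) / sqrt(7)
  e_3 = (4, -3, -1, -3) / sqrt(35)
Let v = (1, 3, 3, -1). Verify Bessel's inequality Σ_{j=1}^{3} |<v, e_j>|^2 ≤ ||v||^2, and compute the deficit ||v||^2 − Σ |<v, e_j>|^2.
Σ |<v, e_j>|^2 = 55/3; ||v||^2 = 20; deficit = 5/3

Write each e_j = u_j / sqrt(<u_j, u_j>) where u_j is the displayed integer vector. Then <v, e_j> = <v, u_j> / sqrt(<u_j, u_j>), so |<v, e_j>|^2 = <v, u_j>^2 / <u_j, u_j>.
Coefficients: <v, e_1> = 7/sqrt(3), <v, e_2> = -3/sqrt(7), <v, e_3> = -5/sqrt(35).
Square and sum: Σ |<v, e_j>|^2 = 55/3.
Compute ||v||^2 = v·v = 20.
Deficit = 20 − 55/3 = 5/3 ≥ 0, confirming Bessel's inequality. (The deficit equals ||v − Σ <v,e_j> e_j||^2, the squared distance from v to span{e_j}.)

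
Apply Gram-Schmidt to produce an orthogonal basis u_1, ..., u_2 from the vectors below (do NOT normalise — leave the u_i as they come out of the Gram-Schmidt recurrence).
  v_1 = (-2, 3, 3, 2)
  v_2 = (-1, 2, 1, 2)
Orthogonal basis:
  u_1 = (-2, 3, 3, 2)
  u_2 = (2/13, 7/26, -19/26, 11/13)

Apply the Gram-Schmidt recurrence
  u_1 = v_1
  u_i = v_i − Σ_{j<i} ((v_i · u_j) / (u_j · u_j)) · u_j.

Step by step this gives:
  u_1 = (-2, 3, 3, 2)
  u_2 = (2/13, 7/26, -19/26, 11/13)

Orthogonality check:
  u_2 · u_1 = 0 (should be 0)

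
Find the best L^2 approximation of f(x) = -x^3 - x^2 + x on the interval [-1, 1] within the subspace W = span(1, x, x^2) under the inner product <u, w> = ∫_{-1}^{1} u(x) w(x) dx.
g(x) = -x^2 + 2*x/5

The best approximation g ∈ W is the orthogonal projection of f onto W. Writing g = a_0 + a_1 x + a_2 x^2, the coefficients solve the normal equations G · a = b where
  G_{ij} = <φ_i, φ_j> and b_i = <f, φ_i>, with φ_0 = 1, φ_1 = x, φ_2 = x^2.
G =
  [2, 0, 2/3]
  [0, 2/3, 0]
  [2/3, 0, 2/5],
b = (-2/3, 4/15, -2/5).
Solving gives a_0 = 0, a_1 = 2/5, a_2 = -1, so
  g(x) = -x^2 + 2*x/5.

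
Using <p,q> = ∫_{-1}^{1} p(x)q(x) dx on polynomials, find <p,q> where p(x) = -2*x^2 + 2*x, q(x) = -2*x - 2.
<p,q> = 0

Expand the product: p(x)·q(x) = 4*x^3 - 4*x.
∫_{-1}^{1} of each monomial x^k gives [2/(k+1) if k even, 0 if k odd]. Integrating term-by-term (or equivalently evaluating the antiderivative F(x) = x^4 - 2*x^2 at the endpoints):
  F(1) − F(−1) = -1 − (-1) = 0.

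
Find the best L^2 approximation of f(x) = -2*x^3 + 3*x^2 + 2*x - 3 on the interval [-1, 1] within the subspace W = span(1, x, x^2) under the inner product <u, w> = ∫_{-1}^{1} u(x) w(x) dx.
g(x) = 3*x^2 + 4*x/5 - 3

The best approximation g ∈ W is the orthogonal projection of f onto W. Writing g = a_0 + a_1 x + a_2 x^2, the coefficients solve the normal equations G · a = b where
  G_{ij} = <φ_i, φ_j> and b_i = <f, φ_i>, with φ_0 = 1, φ_1 = x, φ_2 = x^2.
G =
  [2, 0, 2/3]
  [0, 2/3, 0]
  [2/3, 0, 2/5],
b = (-4, 8/15, -4/5).
Solving gives a_0 = -3, a_1 = 4/5, a_2 = 3, so
  g(x) = 3*x^2 + 4*x/5 - 3.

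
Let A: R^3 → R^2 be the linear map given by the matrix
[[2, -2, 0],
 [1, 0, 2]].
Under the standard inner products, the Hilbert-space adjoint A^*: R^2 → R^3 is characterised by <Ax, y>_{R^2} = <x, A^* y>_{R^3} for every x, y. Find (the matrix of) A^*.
A^* = A^T =
[[2, 1],
 [-2, 0],
 [0, 2]]

For real matrices with standard dot products, the defining identity <Ax, y> = <x, A^* y> gives (Ax)^T y = x^T (A^*) y, i.e. x^T A^T y = x^T (A^*) y. Since this holds for all x, y, we must have A^* = A^T. Therefore
A^* =
[[2, 1],
 [-2, 0],
 [0, 2]].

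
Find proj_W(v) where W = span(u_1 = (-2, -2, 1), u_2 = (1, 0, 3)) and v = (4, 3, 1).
proj_W(v) = (350/89, 274/89, 91/89)

Set up U = [u_1 | ... | u_2] ∈ R^(3×2). The projector onto W = col(U) is P = U (U^T U)^(-1) U^T.
Compute U^T U =
  [9, 1]
  [1, 10],
and U^T v = (-13, 7).
Solve U^T U · c = U^T v for the coefficients: c = (-137/89, 76/89). The projection is proj_W(v) = U c.
Check: (v - proj_W(v)) · u_1 = 0  (should be 0).
Check: (v - proj_W(v)) · u_2 = 0  (should be 0).
Result: proj_W(v) = (350/89, 274/89, 91/89).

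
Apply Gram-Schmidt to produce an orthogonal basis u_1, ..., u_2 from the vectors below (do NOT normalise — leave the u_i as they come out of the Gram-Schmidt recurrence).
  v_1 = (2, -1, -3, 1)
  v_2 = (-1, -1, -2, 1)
Orthogonal basis:
  u_1 = (2, -1, -3, 1)
  u_2 = (-9/5, -3/5, -4/5, 3/5)

Apply the Gram-Schmidt recurrence
  u_1 = v_1
  u_i = v_i − Σ_{j<i} ((v_i · u_j) / (u_j · u_j)) · u_j.

Step by step this gives:
  u_1 = (2, -1, -3, 1)
  u_2 = (-9/5, -3/5, -4/5, 3/5)

Orthogonality check:
  u_2 · u_1 = 0 (should be 0)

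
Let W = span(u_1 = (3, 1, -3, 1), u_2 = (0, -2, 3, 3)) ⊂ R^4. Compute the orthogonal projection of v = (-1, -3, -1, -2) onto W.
proj_W(v) = (-201/188, 33/188, 51/188, -217/188)

Set up U = [u_1 | ... | u_2] ∈ R^(4×2). The projector onto W = col(U) is P = U (U^T U)^(-1) U^T.
Compute U^T U =
  [20, -8]
  [-8, 22],
and U^T v = (-5, -3).
Solve U^T U · c = U^T v for the coefficients: c = (-67/188, -25/94). The projection is proj_W(v) = U c.
Check: (v - proj_W(v)) · u_1 = 0  (should be 0).
Check: (v - proj_W(v)) · u_2 = 0  (should be 0).
Result: proj_W(v) = (-201/188, 33/188, 51/188, -217/188).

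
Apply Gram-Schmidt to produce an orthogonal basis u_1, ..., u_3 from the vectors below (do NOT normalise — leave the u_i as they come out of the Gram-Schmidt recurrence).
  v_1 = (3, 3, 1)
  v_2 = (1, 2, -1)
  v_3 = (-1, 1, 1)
Orthogonal basis:
  u_1 = (3, 3, 1)
  u_2 = (-5/19, 14/19, -27/19)
  u_3 = (-6/5, 24/25, 18/25)

Apply the Gram-Schmidt recurrence
  u_1 = v_1
  u_i = v_i − Σ_{j<i} ((v_i · u_j) / (u_j · u_j)) · u_j.

Step by step this gives:
  u_1 = (3, 3, 1)
  u_2 = (-5/19, 14/19, -27/19)
  u_3 = (-6/5, 24/25, 18/25)

Orthogonality check:
  u_2 · u_1 = 0 (should be 0)
  u_3 · u_1 = 0 (should be 0)
  u_3 · u_2 = 0 (should be 0)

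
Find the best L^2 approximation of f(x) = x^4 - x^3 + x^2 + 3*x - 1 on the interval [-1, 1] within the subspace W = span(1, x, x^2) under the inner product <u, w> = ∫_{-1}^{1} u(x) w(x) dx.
g(x) = 13*x^2/7 + 12*x/5 - 38/35

The best approximation g ∈ W is the orthogonal projection of f onto W. Writing g = a_0 + a_1 x + a_2 x^2, the coefficients solve the normal equations G · a = b where
  G_{ij} = <φ_i, φ_j> and b_i = <f, φ_i>, with φ_0 = 1, φ_1 = x, φ_2 = x^2.
G =
  [2, 0, 2/3]
  [0, 2/3, 0]
  [2/3, 0, 2/5],
b = (-14/15, 8/5, 2/105).
Solving gives a_0 = -38/35, a_1 = 12/5, a_2 = 13/7, so
  g(x) = 13*x^2/7 + 12*x/5 - 38/35.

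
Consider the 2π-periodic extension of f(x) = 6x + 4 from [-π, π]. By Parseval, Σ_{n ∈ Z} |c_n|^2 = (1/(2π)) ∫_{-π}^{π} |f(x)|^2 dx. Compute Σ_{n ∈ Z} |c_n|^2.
Σ |c_n|^2 = 12π^2 + 16

Expand and integrate term by term over [-π, π]:
  ∫ (6x)^2 dx = 36·(2π^3/3); ∫ 2·6·(4)·x dx = 0 (odd integrand); ∫ 4^2 dx = 16·2π.
So (1/(2π)) ∫_{-π}^{π} (6x + 4)^2 dx = 36π^2/3 + 16 = 12π^2 + 16.
Parseval ⇒ Σ |c_n|^2 = 12π^2 + 16.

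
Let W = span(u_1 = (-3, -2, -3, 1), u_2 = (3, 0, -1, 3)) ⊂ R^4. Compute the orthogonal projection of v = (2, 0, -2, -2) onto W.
proj_W(v) = (54/107, 16/107, 14/107, 22/107)

Set up U = [u_1 | ... | u_2] ∈ R^(4×2). The projector onto W = col(U) is P = U (U^T U)^(-1) U^T.
Compute U^T U =
  [23, -3]
  [-3, 19],
and U^T v = (-2, 2).
Solve U^T U · c = U^T v for the coefficients: c = (-8/107, 10/107). The projection is proj_W(v) = U c.
Check: (v - proj_W(v)) · u_1 = 0  (should be 0).
Check: (v - proj_W(v)) · u_2 = 0  (should be 0).
Result: proj_W(v) = (54/107, 16/107, 14/107, 22/107).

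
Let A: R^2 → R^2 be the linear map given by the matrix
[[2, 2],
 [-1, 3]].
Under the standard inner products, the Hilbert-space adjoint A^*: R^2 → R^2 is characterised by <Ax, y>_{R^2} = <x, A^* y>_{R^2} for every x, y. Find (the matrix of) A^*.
A^* = A^T =
[[2, -1],
 [2, 3]]

For real matrices with standard dot products, the defining identity <Ax, y> = <x, A^* y> gives (Ax)^T y = x^T (A^*) y, i.e. x^T A^T y = x^T (A^*) y. Since this holds for all x, y, we must have A^* = A^T. Therefore
A^* =
[[2, -1],
 [2, 3]].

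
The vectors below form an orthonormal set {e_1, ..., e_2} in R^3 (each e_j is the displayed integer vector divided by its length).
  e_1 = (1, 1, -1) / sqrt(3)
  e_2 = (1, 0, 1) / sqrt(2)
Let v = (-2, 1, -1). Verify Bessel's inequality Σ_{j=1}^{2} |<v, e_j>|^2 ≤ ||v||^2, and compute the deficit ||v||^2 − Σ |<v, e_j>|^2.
Σ |<v, e_j>|^2 = 9/2; ||v||^2 = 6; deficit = 3/2

Write each e_j = u_j / sqrt(<u_j, u_j>) where u_j is the displayed integer vector. Then <v, e_j> = <v, u_j> / sqrt(<u_j, u_j>), so |<v, e_j>|^2 = <v, u_j>^2 / <u_j, u_j>.
Coefficients: <v, e_1> = 0/sqrt(3), <v, e_2> = -3/sqrt(2).
Square and sum: Σ |<v, e_j>|^2 = 9/2.
Compute ||v||^2 = v·v = 6.
Deficit = 6 − 9/2 = 3/2 ≥ 0, confirming Bessel's inequality. (The deficit equals ||v − Σ <v,e_j> e_j||^2, the squared distance from v to span{e_j}.)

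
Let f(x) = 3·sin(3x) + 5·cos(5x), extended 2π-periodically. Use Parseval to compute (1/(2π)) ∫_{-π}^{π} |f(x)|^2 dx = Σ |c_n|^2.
Σ |c_n|^2 = 17

Expand |f|^2 and use orthogonality of {sin(nx), cos(mx)} on [-π, π]:
  ∫_{-π}^{π} sin(nx)^2 dx = π, ∫ cos(mx)^2 dx = π, and cross terms integrate to 0.
So ∫_{-π}^{π} f(x)^2 dx = 3^2 · π + 5^2 · π = (9 + 25)π.
Divide by 2π: (9 + 25)/2 = 17.
By Parseval, this equals Σ |c_n|^2.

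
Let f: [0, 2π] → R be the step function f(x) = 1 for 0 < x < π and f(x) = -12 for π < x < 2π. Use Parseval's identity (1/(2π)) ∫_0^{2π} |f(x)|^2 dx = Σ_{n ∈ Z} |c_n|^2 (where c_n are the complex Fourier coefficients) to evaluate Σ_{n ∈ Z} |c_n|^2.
Σ |c_n|^2 = 145/2

Parseval equates the L^2 energy of f (normalised by 1/(2π)) with the ℓ^2 sum of its Fourier coefficients: (1/(2π)) ∫_0^{2π} |f|^2 = Σ |c_n|^2.
Compute the left side: (1/(2π)) [∫_0^π 1^2 dx + ∫_π^{2π} (-12)^2 dx] = (1/(2π)) · (1π + 144π) = (1 + 144)/2 = 145/2.
So Σ_{n ∈ Z} |c_n|^2 = 145/2.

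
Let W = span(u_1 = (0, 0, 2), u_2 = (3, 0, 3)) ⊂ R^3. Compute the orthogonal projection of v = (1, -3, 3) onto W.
proj_W(v) = (1, 0, 3)

Set up U = [u_1 | ... | u_2] ∈ R^(3×2). The projector onto W = col(U) is P = U (U^T U)^(-1) U^T.
Compute U^T U =
  [4, 6]
  [6, 18],
and U^T v = (6, 12).
Solve U^T U · c = U^T v for the coefficients: c = (1, 1/3). The projection is proj_W(v) = U c.
Check: (v - proj_W(v)) · u_1 = 0  (should be 0).
Check: (v - proj_W(v)) · u_2 = 0  (should be 0).
Result: proj_W(v) = (1, 0, 3).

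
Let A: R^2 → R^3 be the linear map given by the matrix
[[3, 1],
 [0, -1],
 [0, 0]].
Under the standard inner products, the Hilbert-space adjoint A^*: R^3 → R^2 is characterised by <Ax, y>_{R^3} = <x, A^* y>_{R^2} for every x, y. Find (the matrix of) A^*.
A^* = A^T =
[[3, 0, 0],
 [1, -1, 0]]

For real matrices with standard dot products, the defining identity <Ax, y> = <x, A^* y> gives (Ax)^T y = x^T (A^*) y, i.e. x^T A^T y = x^T (A^*) y. Since this holds for all x, y, we must have A^* = A^T. Therefore
A^* =
[[3, 0, 0],
 [1, -1, 0]].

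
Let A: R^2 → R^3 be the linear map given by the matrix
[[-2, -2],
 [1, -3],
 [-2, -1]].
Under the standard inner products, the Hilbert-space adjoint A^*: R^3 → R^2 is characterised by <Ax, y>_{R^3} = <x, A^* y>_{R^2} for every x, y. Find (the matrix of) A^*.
A^* = A^T =
[[-2, 1, -2],
 [-2, -3, -1]]

For real matrices with standard dot products, the defining identity <Ax, y> = <x, A^* y> gives (Ax)^T y = x^T (A^*) y, i.e. x^T A^T y = x^T (A^*) y. Since this holds for all x, y, we must have A^* = A^T. Therefore
A^* =
[[-2, 1, -2],
 [-2, -3, -1]].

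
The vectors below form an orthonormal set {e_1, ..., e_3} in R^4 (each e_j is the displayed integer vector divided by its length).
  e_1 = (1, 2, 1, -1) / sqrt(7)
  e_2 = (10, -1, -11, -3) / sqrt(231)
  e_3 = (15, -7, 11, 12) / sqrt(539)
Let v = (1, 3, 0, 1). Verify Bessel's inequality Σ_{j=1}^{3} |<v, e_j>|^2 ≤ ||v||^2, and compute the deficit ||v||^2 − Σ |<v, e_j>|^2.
Σ |<v, e_j>|^2 = 776/147; ||v||^2 = 11; deficit = 841/147

Write each e_j = u_j / sqrt(<u_j, u_j>) where u_j is the displayed integer vector. Then <v, e_j> = <v, u_j> / sqrt(<u_j, u_j>), so |<v, e_j>|^2 = <v, u_j>^2 / <u_j, u_j>.
Coefficients: <v, e_1> = 6/sqrt(7), <v, e_2> = 4/sqrt(231), <v, e_3> = 6/sqrt(539).
Square and sum: Σ |<v, e_j>|^2 = 776/147.
Compute ||v||^2 = v·v = 11.
Deficit = 11 − 776/147 = 841/147 ≥ 0, confirming Bessel's inequality. (The deficit equals ||v − Σ <v,e_j> e_j||^2, the squared distance from v to span{e_j}.)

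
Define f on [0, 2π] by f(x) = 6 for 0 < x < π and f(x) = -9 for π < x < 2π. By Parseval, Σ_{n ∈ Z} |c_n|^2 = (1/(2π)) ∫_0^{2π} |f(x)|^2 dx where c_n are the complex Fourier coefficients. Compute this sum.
Σ |c_n|^2 = 117/2

Parseval equates the L^2 energy of f (normalised by 1/(2π)) with the ℓ^2 sum of its Fourier coefficients: (1/(2π)) ∫_0^{2π} |f|^2 = Σ |c_n|^2.
Compute the left side: (1/(2π)) [∫_0^π 6^2 dx + ∫_π^{2π} (-9)^2 dx] = (1/(2π)) · (36π + 81π) = (36 + 81)/2 = 117/2.
So Σ_{n ∈ Z} |c_n|^2 = 117/2.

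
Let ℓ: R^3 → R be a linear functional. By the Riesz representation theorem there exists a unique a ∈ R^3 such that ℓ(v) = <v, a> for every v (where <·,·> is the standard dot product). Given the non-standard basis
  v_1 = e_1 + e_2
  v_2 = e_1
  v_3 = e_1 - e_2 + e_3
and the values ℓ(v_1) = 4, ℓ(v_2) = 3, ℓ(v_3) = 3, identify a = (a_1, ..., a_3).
a = (3, 1, 1)

Write a = (a_1, ..., a_3) in the standard basis. For each basis vector v_i, ℓ(v_i) = <v_i, a> is a linear equation in the a_j's. Collect the n equations into a matrix system V a = ℓ, where row i of V is v_i (expressed in the standard basis). Since V is invertible (lower-triangular with 1s on the diagonal, up to permutation), solve by back-substitution:
  V =
[[1, 1, 0],
 [1, 0, 0],
 [1, -1, 1]]
  V a = (4, 3, 3)
Solving gives a = (3, 1, 1).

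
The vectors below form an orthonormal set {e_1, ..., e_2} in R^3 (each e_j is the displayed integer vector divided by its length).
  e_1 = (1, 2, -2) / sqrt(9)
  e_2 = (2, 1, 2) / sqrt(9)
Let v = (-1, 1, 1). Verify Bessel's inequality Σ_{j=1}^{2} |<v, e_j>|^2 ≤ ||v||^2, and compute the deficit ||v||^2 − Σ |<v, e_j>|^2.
Σ |<v, e_j>|^2 = 2/9; ||v||^2 = 3; deficit = 25/9

Write each e_j = u_j / sqrt(<u_j, u_j>) where u_j is the displayed integer vector. Then <v, e_j> = <v, u_j> / sqrt(<u_j, u_j>), so |<v, e_j>|^2 = <v, u_j>^2 / <u_j, u_j>.
Coefficients: <v, e_1> = -1/sqrt(9), <v, e_2> = 1/sqrt(9).
Square and sum: Σ |<v, e_j>|^2 = 2/9.
Compute ||v||^2 = v·v = 3.
Deficit = 3 − 2/9 = 25/9 ≥ 0, confirming Bessel's inequality. (The deficit equals ||v − Σ <v,e_j> e_j||^2, the squared distance from v to span{e_j}.)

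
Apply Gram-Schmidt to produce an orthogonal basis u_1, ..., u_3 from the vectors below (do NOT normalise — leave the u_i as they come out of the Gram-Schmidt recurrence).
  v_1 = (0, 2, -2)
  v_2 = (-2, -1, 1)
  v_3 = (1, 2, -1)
Orthogonal basis:
  u_1 = (0, 2, -2)
  u_2 = (-2, 0, 0)
  u_3 = (0, 1/2, 1/2)

Apply the Gram-Schmidt recurrence
  u_1 = v_1
  u_i = v_i − Σ_{j<i} ((v_i · u_j) / (u_j · u_j)) · u_j.

Step by step this gives:
  u_1 = (0, 2, -2)
  u_2 = (-2, 0, 0)
  u_3 = (0, 1/2, 1/2)

Orthogonality check:
  u_2 · u_1 = 0 (should be 0)
  u_3 · u_1 = 0 (should be 0)
  u_3 · u_2 = 0 (should be 0)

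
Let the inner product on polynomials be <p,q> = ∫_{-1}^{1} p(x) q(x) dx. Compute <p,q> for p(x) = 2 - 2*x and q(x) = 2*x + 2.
<p,q> = 16/3

Expand the product: p(x)·q(x) = 4 - 4*x^2.
∫_{-1}^{1} of each monomial x^k gives [2/(k+1) if k even, 0 if k odd]. Integrating term-by-term (or equivalently evaluating the antiderivative F(x) = -4*x^3/3 + 4*x at the endpoints):
  F(1) − F(−1) = 8/3 − (-8/3) = 16/3.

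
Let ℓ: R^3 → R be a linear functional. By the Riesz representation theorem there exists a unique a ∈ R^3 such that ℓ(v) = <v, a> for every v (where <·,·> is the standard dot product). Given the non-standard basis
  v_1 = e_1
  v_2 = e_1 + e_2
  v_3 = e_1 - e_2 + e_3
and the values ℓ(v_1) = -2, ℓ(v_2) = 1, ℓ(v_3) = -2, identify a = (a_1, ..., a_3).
a = (-2, 3, 3)

Write a = (a_1, ..., a_3) in the standard basis. For each basis vector v_i, ℓ(v_i) = <v_i, a> is a linear equation in the a_j's. Collect the n equations into a matrix system V a = ℓ, where row i of V is v_i (expressed in the standard basis). Since V is invertible (lower-triangular with 1s on the diagonal, up to permutation), solve by back-substitution:
  V =
[[1, 0, 0],
 [1, 1, 0],
 [1, -1, 1]]
  V a = (-2, 1, -2)
Solving gives a = (-2, 3, 3).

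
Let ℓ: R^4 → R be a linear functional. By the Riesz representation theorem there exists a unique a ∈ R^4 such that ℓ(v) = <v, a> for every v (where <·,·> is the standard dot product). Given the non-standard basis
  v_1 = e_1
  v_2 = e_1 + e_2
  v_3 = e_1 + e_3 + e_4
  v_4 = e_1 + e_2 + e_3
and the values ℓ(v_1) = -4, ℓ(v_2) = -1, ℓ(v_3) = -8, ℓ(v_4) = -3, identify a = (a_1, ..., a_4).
a = (-4, 3, -2, -2)

Write a = (a_1, ..., a_4) in the standard basis. For each basis vector v_i, ℓ(v_i) = <v_i, a> is a linear equation in the a_j's. Collect the n equations into a matrix system V a = ℓ, where row i of V is v_i (expressed in the standard basis). Since V is invertible (lower-triangular with 1s on the diagonal, up to permutation), solve by back-substitution:
  V =
[[1, 0, 0, 0],
 [1, 1, 0, 0],
 [1, 0, 1, 1],
 [1, 1, 1, 0]]
  V a = (-4, -1, -8, -3)
Solving gives a = (-4, 3, -2, -2).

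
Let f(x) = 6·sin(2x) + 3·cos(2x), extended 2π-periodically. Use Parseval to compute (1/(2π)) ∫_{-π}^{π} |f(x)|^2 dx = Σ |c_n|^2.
Σ |c_n|^2 = 45/2

Expand |f|^2 and use orthogonality of {sin(nx), cos(mx)} on [-π, π]:
  ∫_{-π}^{π} sin(nx)^2 dx = π, ∫ cos(mx)^2 dx = π, and cross terms integrate to 0.
So ∫_{-π}^{π} f(x)^2 dx = 6^2 · π + 3^2 · π = (36 + 9)π.
Divide by 2π: (36 + 9)/2 = 45/2.
By Parseval, this equals Σ |c_n|^2.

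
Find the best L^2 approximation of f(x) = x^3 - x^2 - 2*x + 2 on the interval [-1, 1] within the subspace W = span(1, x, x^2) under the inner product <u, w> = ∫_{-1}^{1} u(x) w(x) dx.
g(x) = -x^2 - 7*x/5 + 2

The best approximation g ∈ W is the orthogonal projection of f onto W. Writing g = a_0 + a_1 x + a_2 x^2, the coefficients solve the normal equations G · a = b where
  G_{ij} = <φ_i, φ_j> and b_i = <f, φ_i>, with φ_0 = 1, φ_1 = x, φ_2 = x^2.
G =
  [2, 0, 2/3]
  [0, 2/3, 0]
  [2/3, 0, 2/5],
b = (10/3, -14/15, 14/15).
Solving gives a_0 = 2, a_1 = -7/5, a_2 = -1, so
  g(x) = -x^2 - 7*x/5 + 2.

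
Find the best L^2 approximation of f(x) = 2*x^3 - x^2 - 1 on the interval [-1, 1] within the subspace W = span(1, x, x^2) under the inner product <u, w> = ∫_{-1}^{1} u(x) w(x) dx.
g(x) = -x^2 + 6*x/5 - 1

The best approximation g ∈ W is the orthogonal projection of f onto W. Writing g = a_0 + a_1 x + a_2 x^2, the coefficients solve the normal equations G · a = b where
  G_{ij} = <φ_i, φ_j> and b_i = <f, φ_i>, with φ_0 = 1, φ_1 = x, φ_2 = x^2.
G =
  [2, 0, 2/3]
  [0, 2/3, 0]
  [2/3, 0, 2/5],
b = (-8/3, 4/5, -16/15).
Solving gives a_0 = -1, a_1 = 6/5, a_2 = -1, so
  g(x) = -x^2 + 6*x/5 - 1.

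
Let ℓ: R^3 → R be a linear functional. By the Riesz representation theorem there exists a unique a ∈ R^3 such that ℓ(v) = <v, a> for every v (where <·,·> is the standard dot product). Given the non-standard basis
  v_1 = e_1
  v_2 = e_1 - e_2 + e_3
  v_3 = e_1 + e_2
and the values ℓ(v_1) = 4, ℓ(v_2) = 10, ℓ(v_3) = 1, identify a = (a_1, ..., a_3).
a = (4, -3, 3)

Write a = (a_1, ..., a_3) in the standard basis. For each basis vector v_i, ℓ(v_i) = <v_i, a> is a linear equation in the a_j's. Collect the n equations into a matrix system V a = ℓ, where row i of V is v_i (expressed in the standard basis). Since V is invertible (lower-triangular with 1s on the diagonal, up to permutation), solve by back-substitution:
  V =
[[1, 0, 0],
 [1, -1, 1],
 [1, 1, 0]]
  V a = (4, 10, 1)
Solving gives a = (4, -3, 3).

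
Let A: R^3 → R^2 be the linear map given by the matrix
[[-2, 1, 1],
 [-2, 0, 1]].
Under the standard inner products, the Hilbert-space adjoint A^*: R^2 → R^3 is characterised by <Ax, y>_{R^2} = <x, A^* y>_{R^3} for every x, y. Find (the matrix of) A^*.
A^* = A^T =
[[-2, -2],
 [1, 0],
 [1, 1]]

For real matrices with standard dot products, the defining identity <Ax, y> = <x, A^* y> gives (Ax)^T y = x^T (A^*) y, i.e. x^T A^T y = x^T (A^*) y. Since this holds for all x, y, we must have A^* = A^T. Therefore
A^* =
[[-2, -2],
 [1, 0],
 [1, 1]].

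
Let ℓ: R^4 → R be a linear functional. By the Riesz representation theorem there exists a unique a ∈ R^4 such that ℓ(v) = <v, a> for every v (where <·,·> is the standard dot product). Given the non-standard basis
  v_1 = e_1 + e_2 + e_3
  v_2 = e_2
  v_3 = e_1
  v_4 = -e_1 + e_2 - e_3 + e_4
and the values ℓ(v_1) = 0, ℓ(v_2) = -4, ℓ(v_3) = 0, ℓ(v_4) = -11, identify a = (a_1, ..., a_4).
a = (0, -4, 4, -3)

Write a = (a_1, ..., a_4) in the standard basis. For each basis vector v_i, ℓ(v_i) = <v_i, a> is a linear equation in the a_j's. Collect the n equations into a matrix system V a = ℓ, where row i of V is v_i (expressed in the standard basis). Since V is invertible (lower-triangular with 1s on the diagonal, up to permutation), solve by back-substitution:
  V =
[[1, 1, 1, 0],
 [0, 1, 0, 0],
 [1, 0, 0, 0],
 [-1, 1, -1, 1]]
  V a = (0, -4, 0, -11)
Solving gives a = (0, -4, 4, -3).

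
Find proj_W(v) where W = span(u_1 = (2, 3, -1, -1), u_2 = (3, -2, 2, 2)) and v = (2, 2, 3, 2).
proj_W(v) = (906/299, 59/299, 19/23, 19/23)

Set up U = [u_1 | ... | u_2] ∈ R^(4×2). The projector onto W = col(U) is P = U (U^T U)^(-1) U^T.
Compute U^T U =
  [15, -4]
  [-4, 21],
and U^T v = (5, 12).
Solve U^T U · c = U^T v for the coefficients: c = (153/299, 200/299). The projection is proj_W(v) = U c.
Check: (v - proj_W(v)) · u_1 = 0  (should be 0).
Check: (v - proj_W(v)) · u_2 = 0  (should be 0).
Result: proj_W(v) = (906/299, 59/299, 19/23, 19/23).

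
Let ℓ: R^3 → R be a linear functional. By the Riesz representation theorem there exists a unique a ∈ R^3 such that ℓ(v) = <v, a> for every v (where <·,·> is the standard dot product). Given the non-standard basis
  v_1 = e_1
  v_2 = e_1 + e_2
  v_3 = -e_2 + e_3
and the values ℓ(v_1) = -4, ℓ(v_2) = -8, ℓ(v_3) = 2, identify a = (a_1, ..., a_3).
a = (-4, -4, -2)

Write a = (a_1, ..., a_3) in the standard basis. For each basis vector v_i, ℓ(v_i) = <v_i, a> is a linear equation in the a_j's. Collect the n equations into a matrix system V a = ℓ, where row i of V is v_i (expressed in the standard basis). Since V is invertible (lower-triangular with 1s on the diagonal, up to permutation), solve by back-substitution:
  V =
[[1, 0, 0],
 [1, 1, 0],
 [0, -1, 1]]
  V a = (-4, -8, 2)
Solving gives a = (-4, -4, -2).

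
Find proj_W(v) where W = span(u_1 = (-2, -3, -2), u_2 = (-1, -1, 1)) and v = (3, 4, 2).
proj_W(v) = (121/42, 86/21, 83/42)

Set up U = [u_1 | ... | u_2] ∈ R^(3×2). The projector onto W = col(U) is P = U (U^T U)^(-1) U^T.
Compute U^T U =
  [17, 3]
  [3, 3],
and U^T v = (-22, -5).
Solve U^T U · c = U^T v for the coefficients: c = (-17/14, -19/42). The projection is proj_W(v) = U c.
Check: (v - proj_W(v)) · u_1 = 0  (should be 0).
Check: (v - proj_W(v)) · u_2 = 0  (should be 0).
Result: proj_W(v) = (121/42, 86/21, 83/42).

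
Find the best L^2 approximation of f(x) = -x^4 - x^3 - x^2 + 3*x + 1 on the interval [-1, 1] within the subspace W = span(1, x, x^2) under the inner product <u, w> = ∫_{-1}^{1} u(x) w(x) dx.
g(x) = -13*x^2/7 + 12*x/5 + 38/35

The best approximation g ∈ W is the orthogonal projection of f onto W. Writing g = a_0 + a_1 x + a_2 x^2, the coefficients solve the normal equations G · a = b where
  G_{ij} = <φ_i, φ_j> and b_i = <f, φ_i>, with φ_0 = 1, φ_1 = x, φ_2 = x^2.
G =
  [2, 0, 2/3]
  [0, 2/3, 0]
  [2/3, 0, 2/5],
b = (14/15, 8/5, -2/105).
Solving gives a_0 = 38/35, a_1 = 12/5, a_2 = -13/7, so
  g(x) = -13*x^2/7 + 12*x/5 + 38/35.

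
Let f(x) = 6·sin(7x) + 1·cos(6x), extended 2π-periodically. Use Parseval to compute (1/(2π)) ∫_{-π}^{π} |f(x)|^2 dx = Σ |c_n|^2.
Σ |c_n|^2 = 37/2

Expand |f|^2 and use orthogonality of {sin(nx), cos(mx)} on [-π, π]:
  ∫_{-π}^{π} sin(nx)^2 dx = π, ∫ cos(mx)^2 dx = π, and cross terms integrate to 0.
So ∫_{-π}^{π} f(x)^2 dx = 6^2 · π + 1^2 · π = (36 + 1)π.
Divide by 2π: (36 + 1)/2 = 37/2.
By Parseval, this equals Σ |c_n|^2.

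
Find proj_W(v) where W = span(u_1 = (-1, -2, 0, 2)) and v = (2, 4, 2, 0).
proj_W(v) = (10/9, 20/9, 0, -20/9)

Set up U = [u_1 | ... | u_1] ∈ R^(4×1). The projector onto W = col(U) is P = U (U^T U)^(-1) U^T.
Compute U^T U =
  [9],
and U^T v = (-10).
Solve U^T U · c = U^T v for the coefficients: c = (-10/9). The projection is proj_W(v) = U c.
Check: (v - proj_W(v)) · u_1 = 0  (should be 0).
Result: proj_W(v) = (10/9, 20/9, 0, -20/9).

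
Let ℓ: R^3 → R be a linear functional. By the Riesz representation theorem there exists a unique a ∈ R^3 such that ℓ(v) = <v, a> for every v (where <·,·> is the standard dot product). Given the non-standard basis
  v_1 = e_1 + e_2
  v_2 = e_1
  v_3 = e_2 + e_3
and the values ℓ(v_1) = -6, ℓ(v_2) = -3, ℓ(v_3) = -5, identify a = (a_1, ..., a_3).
a = (-3, -3, -2)

Write a = (a_1, ..., a_3) in the standard basis. For each basis vector v_i, ℓ(v_i) = <v_i, a> is a linear equation in the a_j's. Collect the n equations into a matrix system V a = ℓ, where row i of V is v_i (expressed in the standard basis). Since V is invertible (lower-triangular with 1s on the diagonal, up to permutation), solve by back-substitution:
  V =
[[1, 1, 0],
 [1, 0, 0],
 [0, 1, 1]]
  V a = (-6, -3, -5)
Solving gives a = (-3, -3, -2).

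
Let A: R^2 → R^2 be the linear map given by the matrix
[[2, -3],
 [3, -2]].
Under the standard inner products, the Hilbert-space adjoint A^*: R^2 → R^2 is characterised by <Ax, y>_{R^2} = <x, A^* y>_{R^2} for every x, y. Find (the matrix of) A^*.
A^* = A^T =
[[2, 3],
 [-3, -2]]

For real matrices with standard dot products, the defining identity <Ax, y> = <x, A^* y> gives (Ax)^T y = x^T (A^*) y, i.e. x^T A^T y = x^T (A^*) y. Since this holds for all x, y, we must have A^* = A^T. Therefore
A^* =
[[2, 3],
 [-3, -2]].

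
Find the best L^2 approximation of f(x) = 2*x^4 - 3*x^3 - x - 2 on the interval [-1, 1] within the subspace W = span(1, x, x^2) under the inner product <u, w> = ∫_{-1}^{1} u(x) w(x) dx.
g(x) = 12*x^2/7 - 14*x/5 - 76/35

The best approximation g ∈ W is the orthogonal projection of f onto W. Writing g = a_0 + a_1 x + a_2 x^2, the coefficients solve the normal equations G · a = b where
  G_{ij} = <φ_i, φ_j> and b_i = <f, φ_i>, with φ_0 = 1, φ_1 = x, φ_2 = x^2.
G =
  [2, 0, 2/3]
  [0, 2/3, 0]
  [2/3, 0, 2/5],
b = (-16/5, -28/15, -16/21).
Solving gives a_0 = -76/35, a_1 = -14/5, a_2 = 12/7, so
  g(x) = 12*x^2/7 - 14*x/5 - 76/35.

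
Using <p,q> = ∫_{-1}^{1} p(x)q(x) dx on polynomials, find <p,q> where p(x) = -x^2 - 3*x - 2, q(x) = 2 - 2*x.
<p,q> = -16/3

Expand the product: p(x)·q(x) = 2*x^3 + 4*x^2 - 2*x - 4.
∫_{-1}^{1} of each monomial x^k gives [2/(k+1) if k even, 0 if k odd]. Integrating term-by-term (or equivalently evaluating the antiderivative F(x) = x^4/2 + 4*x^3/3 - x^2 - 4*x at the endpoints):
  F(1) − F(−1) = -19/6 − (13/6) = -16/3.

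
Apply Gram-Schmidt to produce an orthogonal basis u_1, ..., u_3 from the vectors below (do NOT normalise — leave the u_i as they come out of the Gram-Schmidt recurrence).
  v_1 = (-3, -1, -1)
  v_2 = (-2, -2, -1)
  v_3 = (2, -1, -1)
Orthogonal basis:
  u_1 = (-3, -1, -1)
  u_2 = (5/11, -13/11, -2/11)
  u_3 = (5/18, 5/18, -10/9)

Apply the Gram-Schmidt recurrence
  u_1 = v_1
  u_i = v_i − Σ_{j<i} ((v_i · u_j) / (u_j · u_j)) · u_j.

Step by step this gives:
  u_1 = (-3, -1, -1)
  u_2 = (5/11, -13/11, -2/11)
  u_3 = (5/18, 5/18, -10/9)

Orthogonality check:
  u_2 · u_1 = 0 (should be 0)
  u_3 · u_1 = 0 (should be 0)
  u_3 · u_2 = 0 (should be 0)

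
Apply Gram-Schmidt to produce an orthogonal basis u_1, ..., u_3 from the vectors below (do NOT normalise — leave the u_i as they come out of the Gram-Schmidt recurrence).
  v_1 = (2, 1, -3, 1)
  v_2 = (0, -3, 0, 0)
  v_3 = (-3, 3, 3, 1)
Orthogonal basis:
  u_1 = (2, 1, -3, 1)
  u_2 = (2/5, -14/5, -3/5, 1/5)
  u_3 = (-1, 0, 0, 2)

Apply the Gram-Schmidt recurrence
  u_1 = v_1
  u_i = v_i − Σ_{j<i} ((v_i · u_j) / (u_j · u_j)) · u_j.

Step by step this gives:
  u_1 = (2, 1, -3, 1)
  u_2 = (2/5, -14/5, -3/5, 1/5)
  u_3 = (-1, 0, 0, 2)

Orthogonality check:
  u_2 · u_1 = 0 (should be 0)
  u_3 · u_1 = 0 (should be 0)
  u_3 · u_2 = 0 (should be 0)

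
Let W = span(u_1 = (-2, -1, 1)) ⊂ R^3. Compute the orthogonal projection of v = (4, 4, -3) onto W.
proj_W(v) = (5, 5/2, -5/2)

Set up U = [u_1 | ... | u_1] ∈ R^(3×1). The projector onto W = col(U) is P = U (U^T U)^(-1) U^T.
Compute U^T U =
  [6],
and U^T v = (-15).
Solve U^T U · c = U^T v for the coefficients: c = (-5/2). The projection is proj_W(v) = U c.
Check: (v - proj_W(v)) · u_1 = 0  (should be 0).
Result: proj_W(v) = (5, 5/2, -5/2).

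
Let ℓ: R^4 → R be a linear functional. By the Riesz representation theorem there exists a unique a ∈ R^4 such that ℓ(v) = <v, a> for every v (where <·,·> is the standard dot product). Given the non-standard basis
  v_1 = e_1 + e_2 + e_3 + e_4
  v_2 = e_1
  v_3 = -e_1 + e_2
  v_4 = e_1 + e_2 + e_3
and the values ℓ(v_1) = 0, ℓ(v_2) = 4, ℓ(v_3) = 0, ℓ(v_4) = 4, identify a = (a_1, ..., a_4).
a = (4, 4, -4, -4)

Write a = (a_1, ..., a_4) in the standard basis. For each basis vector v_i, ℓ(v_i) = <v_i, a> is a linear equation in the a_j's. Collect the n equations into a matrix system V a = ℓ, where row i of V is v_i (expressed in the standard basis). Since V is invertible (lower-triangular with 1s on the diagonal, up to permutation), solve by back-substitution:
  V =
[[1, 1, 1, 1],
 [1, 0, 0, 0],
 [-1, 1, 0, 0],
 [1, 1, 1, 0]]
  V a = (0, 4, 0, 4)
Solving gives a = (4, 4, -4, -4).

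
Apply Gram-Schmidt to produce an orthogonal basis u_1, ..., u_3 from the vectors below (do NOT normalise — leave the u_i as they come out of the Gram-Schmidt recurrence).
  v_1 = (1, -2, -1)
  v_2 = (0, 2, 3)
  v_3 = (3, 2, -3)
Orthogonal basis:
  u_1 = (1, -2, -1)
  u_2 = (7/6, -1/3, 11/6)
  u_3 = (96/29, 72/29, -48/29)

Apply the Gram-Schmidt recurrence
  u_1 = v_1
  u_i = v_i − Σ_{j<i} ((v_i · u_j) / (u_j · u_j)) · u_j.

Step by step this gives:
  u_1 = (1, -2, -1)
  u_2 = (7/6, -1/3, 11/6)
  u_3 = (96/29, 72/29, -48/29)

Orthogonality check:
  u_2 · u_1 = 0 (should be 0)
  u_3 · u_1 = 0 (should be 0)
  u_3 · u_2 = 0 (should be 0)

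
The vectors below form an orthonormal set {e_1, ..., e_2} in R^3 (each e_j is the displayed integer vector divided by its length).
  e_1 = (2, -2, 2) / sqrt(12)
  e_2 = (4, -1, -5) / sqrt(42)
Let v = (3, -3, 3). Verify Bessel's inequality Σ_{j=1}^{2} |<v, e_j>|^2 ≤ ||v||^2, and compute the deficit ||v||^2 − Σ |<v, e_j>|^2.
Σ |<v, e_j>|^2 = 27; ||v||^2 = 27; deficit = 0

Write each e_j = u_j / sqrt(<u_j, u_j>) where u_j is the displayed integer vector. Then <v, e_j> = <v, u_j> / sqrt(<u_j, u_j>), so |<v, e_j>|^2 = <v, u_j>^2 / <u_j, u_j>.
Coefficients: <v, e_1> = 18/sqrt(12), <v, e_2> = 0/sqrt(42).
Square and sum: Σ |<v, e_j>|^2 = 27.
Compute ||v||^2 = v·v = 27.
Deficit = 27 − 27 = 0 ≥ 0, confirming Bessel's inequality. (The deficit equals ||v − Σ <v,e_j> e_j||^2, the squared distance from v to span{e_j}.)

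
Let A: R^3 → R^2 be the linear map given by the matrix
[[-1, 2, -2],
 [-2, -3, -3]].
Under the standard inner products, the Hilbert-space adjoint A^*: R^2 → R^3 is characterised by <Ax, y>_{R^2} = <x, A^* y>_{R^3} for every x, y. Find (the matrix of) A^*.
A^* = A^T =
[[-1, -2],
 [2, -3],
 [-2, -3]]

For real matrices with standard dot products, the defining identity <Ax, y> = <x, A^* y> gives (Ax)^T y = x^T (A^*) y, i.e. x^T A^T y = x^T (A^*) y. Since this holds for all x, y, we must have A^* = A^T. Therefore
A^* =
[[-1, -2],
 [2, -3],
 [-2, -3]].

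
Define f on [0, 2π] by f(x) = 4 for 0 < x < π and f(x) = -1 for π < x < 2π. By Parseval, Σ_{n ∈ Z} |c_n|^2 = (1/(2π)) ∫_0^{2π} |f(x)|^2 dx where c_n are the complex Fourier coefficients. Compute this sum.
Σ |c_n|^2 = 17/2

Parseval equates the L^2 energy of f (normalised by 1/(2π)) with the ℓ^2 sum of its Fourier coefficients: (1/(2π)) ∫_0^{2π} |f|^2 = Σ |c_n|^2.
Compute the left side: (1/(2π)) [∫_0^π 4^2 dx + ∫_π^{2π} (-1)^2 dx] = (1/(2π)) · (16π + 1π) = (16 + 1)/2 = 17/2.
So Σ_{n ∈ Z} |c_n|^2 = 17/2.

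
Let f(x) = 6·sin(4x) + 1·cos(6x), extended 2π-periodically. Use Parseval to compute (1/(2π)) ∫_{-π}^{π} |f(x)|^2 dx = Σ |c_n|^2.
Σ |c_n|^2 = 37/2

Expand |f|^2 and use orthogonality of {sin(nx), cos(mx)} on [-π, π]:
  ∫_{-π}^{π} sin(nx)^2 dx = π, ∫ cos(mx)^2 dx = π, and cross terms integrate to 0.
So ∫_{-π}^{π} f(x)^2 dx = 6^2 · π + 1^2 · π = (36 + 1)π.
Divide by 2π: (36 + 1)/2 = 37/2.
By Parseval, this equals Σ |c_n|^2.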